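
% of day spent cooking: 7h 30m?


Time: 450 minutes
Day: 1440 minutes
Percentage = (450/1440) × 100 ≈ 31.3%

31.3%


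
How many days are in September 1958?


Month: September (month 9)
September has 30 days

30 days


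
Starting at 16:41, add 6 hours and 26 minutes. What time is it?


23:07

Start: 1001 minutes from midnight
Add: 386 minutes
Total: 1387 minutes
Hours: 1387 ÷ 60 = 23 remainder 7


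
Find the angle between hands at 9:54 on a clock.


Hour hand = 9×30 + 54×0.5 = 297.0°
Minute hand = 54×6 = 324°
Difference = |297.0 - 324| = 27.0°

27.0°


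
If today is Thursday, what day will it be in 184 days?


Start: Thursday (index 3)
(3 + 184) mod 7
= 187 mod 7
= 5
Index 5 → Saturday

Saturday


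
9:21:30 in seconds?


33690 seconds

Hours: 9 × 3600 = 32400
Minutes: 21 × 60 = 1260
Seconds: 30
Total = 32400 + 1260 + 30 = 33690


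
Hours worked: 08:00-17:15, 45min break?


Total time = (17×60+15) - (8×60+0)
= 1035 - 480 = 555 min
Minus break: 555 - 45 = 510 min
= 8h 30m

8h 30m (510 minutes)


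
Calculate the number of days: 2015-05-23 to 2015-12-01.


From May 23, 2015 to December 1, 2015
Rest of May 2015: 31 - 23 = 8
Full months: June 30, July 31, August 31, September 30, October 31, November 30
Days into December 2015: 1
Total = 8 + 30 + 31 + 31 + 30 + 31 + 30 + 1 = 192 days

192 days


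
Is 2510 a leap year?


No

Rules: divisible by 4 AND (not by 100 OR by 400)
2510 ÷ 4 = 627 remainder 2 → not divisible by 4
Not divisible by 4 → not a leap year


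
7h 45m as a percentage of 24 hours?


Total minutes: 7×60 + 45 = 465
Day = 24×60 = 1440 minutes
Fraction = 465/1440 ≈ 0.3229
As a percentage: 465/1440 × 100 ≈ 32.29%

0.3229 (32.29%)


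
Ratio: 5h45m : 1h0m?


Duration 1: 345 minutes
Duration 2: 60 minutes
Ratio = 345:60
GCD = 15
Simplified = 23:4
As a decimal: 23/4 = 5.75

23:4 (5.75)


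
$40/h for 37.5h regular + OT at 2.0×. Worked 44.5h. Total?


Regular: 37.5h × $40 = $1500.00
Overtime: 44.5 - 37.5 = 7.0h
OT pay: 7.0h × $40 × 2.0 = $560.00
Total = $1500.00 + $560.00 = $2060.00

$2060.00


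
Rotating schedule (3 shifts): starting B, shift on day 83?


Shift C

Shifts: A, B, C
Start: B (index 1)
Day 83: (1 + 83 - 1) mod 3
= 83 mod 3
= 2
Index 2 → shift C


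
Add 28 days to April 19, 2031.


May 17, 2031

Start: April 19, 2031
Add 28 days
April 19 → May 1: 30 - 19 + 1 = 12 days (28 - 12 = 16 left)
May 1 + 16 = May 17, 2031


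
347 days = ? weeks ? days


Weeks: 347 ÷ 7 = 49 remainder 4

49 weeks 4 days


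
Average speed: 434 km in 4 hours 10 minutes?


104.2 km/h

Distance: 434 km
Time: 4h 10m = 250 min = 250/60 = 25/6 hours
Speed = 434 ÷ (25/6) = 434 × 6 / 25 = 2604/25 ≈ 104.2 km/h


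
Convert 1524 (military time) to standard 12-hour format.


Hour: 15
15 - 12 = 3 → PM

3:24 PM


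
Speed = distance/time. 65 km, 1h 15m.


Distance: 65 km
Time: 1h 15m = 75 min = 75/60 = 5/4 hours
Speed = 65 ÷ (5/4) = 65 × 4 / 5 = 260/5 = 52.0 km/h

52.0 km/h


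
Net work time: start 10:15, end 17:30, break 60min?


Total time = (17×60+30) - (10×60+15)
= 1050 - 615 = 435 min
Minus break: 435 - 60 = 375 min
= 6h 15m

6h 15m (375 minutes)


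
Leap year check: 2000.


Yes

Rules: divisible by 4 AND (not by 100 OR by 400)
2000 ÷ 4 = 500 exactly → divisible by 4
2000 ÷ 100 = 20 exactly → divisible by 100
2000 ÷ 400 = 5 exactly → divisible by 400
Divisible by 400 → leap year


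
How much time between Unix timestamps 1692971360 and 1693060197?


Difference = 1693060197 - 1692971360 = 88837 seconds
In hours: 88837 / 3600 ≈ 24.7
In days: 88837 / 86400 ≈ 1.03

88837 seconds (24.7 hours / 1.03 days)


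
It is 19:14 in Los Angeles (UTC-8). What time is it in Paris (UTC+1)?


Time difference = UTC+1 - UTC-8 = +9 hours
New hour = (19 + 9) mod 24
= 28 mod 24 = 4
Minutes unchanged → 04:14; 28 ≥ 24 → next day

04:14 (next day)


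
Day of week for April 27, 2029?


Friday

Zeller's congruence:
q=27, m=4, k=29, j=20
h = (27 + ⌊13×5/5⌋ + 29 + ⌊29/4⌋ + ⌊20/4⌋ - 2×20) mod 7
= (27 + 13 + 29 + 7 + 5 - 40) mod 7
= 41 mod 7 = 6
h=6 → Friday


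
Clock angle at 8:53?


51.5°

Hour hand = 8×30 + 53×0.5 = 266.5°
Minute hand = 53×6 = 318°
Difference = |266.5 - 318| = 51.5°


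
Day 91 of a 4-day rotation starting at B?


Shifts: A, B, C, D
Start: B (index 1)
Day 91: (1 + 91 - 1) mod 4
= 91 mod 4
= 3
Index 3 → shift D

Shift D


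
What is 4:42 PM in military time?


Input: 4:42 PM
PM: 4 + 12 = 16

16:42


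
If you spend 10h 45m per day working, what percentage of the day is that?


Time: 645 minutes
Day: 1440 minutes
Percentage = (645/1440) × 100 ≈ 44.8%

44.8%


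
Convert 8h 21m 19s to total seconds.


Hours: 8 × 3600 = 28800
Minutes: 21 × 60 = 1260
Seconds: 19
Total = 28800 + 1260 + 19 = 30079

30079 seconds


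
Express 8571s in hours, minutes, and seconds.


Hours: 8571 ÷ 3600 = 2 remainder 1371
Minutes: 1371 ÷ 60 = 22 remainder 51
Seconds: 51

2h 22m 51s


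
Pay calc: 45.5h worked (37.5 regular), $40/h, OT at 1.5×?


$1980.00

Regular: 37.5h × $40 = $1500.00
Overtime: 45.5 - 37.5 = 8.0h
OT pay: 8.0h × $40 × 1.5 = $480.00
Total = $1500.00 + $480.00 = $1980.00


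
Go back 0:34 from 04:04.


03:30

Start: 244 minutes from midnight
Subtract: 34 minutes
Remaining: 244 - 34 = 210
Hours: 3, Minutes: 30


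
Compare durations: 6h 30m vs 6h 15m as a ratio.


26:25 (1.04)

Duration 1: 390 minutes
Duration 2: 375 minutes
Ratio = 390:375
GCD = 15
Simplified = 26:25
As a decimal: 26/25 = 1.04


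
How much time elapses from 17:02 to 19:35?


2h 33m

End time in minutes: 19×60 + 35 = 1175
Start time in minutes: 17×60 + 2 = 1022
Difference = 1175 - 1022 = 153 minutes
= 2 hours 33 minutes


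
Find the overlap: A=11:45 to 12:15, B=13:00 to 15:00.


0 minutes

Meeting A: 705-735 (in minutes from midnight)
Meeting B: 780-900
Overlap start = max(705, 780) = 780
Overlap end = min(735, 900) = 735
Overlap = max(0, 735 - 780) = 0 min


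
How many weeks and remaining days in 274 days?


39 weeks 1 days

Weeks: 274 ÷ 7 = 39 remainder 1


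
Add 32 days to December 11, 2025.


January 12, 2026

Start: December 11, 2025
Add 32 days
December 11 → January 1: 31 - 11 + 1 = 21 days (32 - 21 = 11 left)
January 1 + 11 = January 12, 2026


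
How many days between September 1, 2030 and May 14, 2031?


From September 1, 2030 to May 14, 2031
Rest of September 2030: 30 - 1 = 29
Full months: October 31, November 30, December 31, January 31, February 2031 28, March 31, April 30
Days into May 2031: 14
Total = 29 + 31 + 30 + 31 + 31 + 28 + 31 + 30 + 14 = 255 days

255 days


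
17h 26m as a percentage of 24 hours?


0.7264 (72.64%)

Total minutes: 17×60 + 26 = 1046
Day = 24×60 = 1440 minutes
Fraction = 1046/1440 ≈ 0.7264
As a percentage: 1046/1440 × 100 ≈ 72.64%


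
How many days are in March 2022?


Month: March (month 3)
March has 31 days

31 days


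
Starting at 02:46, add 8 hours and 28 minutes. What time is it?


Start: 166 minutes from midnight
Add: 508 minutes
Total: 674 minutes
Hours: 674 ÷ 60 = 11 remainder 14

11:14


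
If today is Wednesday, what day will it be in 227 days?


Saturday

Start: Wednesday (index 2)
(2 + 227) mod 7
= 229 mod 7
= 5
Index 5 → Saturday


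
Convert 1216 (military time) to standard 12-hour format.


Hour: 12
12 → 12 PM (noon)

12:16 PM


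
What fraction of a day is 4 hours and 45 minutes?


0.1979 (19.79%)

Total minutes: 4×60 + 45 = 285
Day = 24×60 = 1440 minutes
Fraction = 285/1440 ≈ 0.1979
As a percentage: 285/1440 × 100 ≈ 19.79%


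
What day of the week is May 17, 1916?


Wednesday

Zeller's congruence:
q=17, m=5, k=16, j=19
h = (17 + ⌊13×6/5⌋ + 16 + ⌊16/4⌋ + ⌊19/4⌋ - 2×19) mod 7
= (17 + 15 + 16 + 4 + 4 - 38) mod 7
= 18 mod 7 = 4
h=4 → Wednesday


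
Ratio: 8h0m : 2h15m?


Duration 1: 480 minutes
Duration 2: 135 minutes
Ratio = 480:135
GCD = 15
Simplified = 32:9
As a decimal: 32/9 ≈ 3.56

32:9 (3.56)


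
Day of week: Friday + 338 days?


Start: Friday (index 4)
(4 + 338) mod 7
= 342 mod 7
= 6
Index 6 → Sunday

Sunday


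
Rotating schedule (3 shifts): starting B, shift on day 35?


Shifts: A, B, C
Start: B (index 1)
Day 35: (1 + 35 - 1) mod 3
= 35 mod 3
= 2
Index 2 → shift C

Shift C


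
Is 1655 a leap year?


Rules: divisible by 4 AND (not by 100 OR by 400)
1655 ÷ 4 = 413 remainder 3 → not divisible by 4
Not divisible by 4 → not a leap year

No


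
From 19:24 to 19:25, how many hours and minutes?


0h 1m

End time in minutes: 19×60 + 25 = 1165
Start time in minutes: 19×60 + 24 = 1164
Difference = 1165 - 1164 = 1 minutes
= 0 hours 1 minutes


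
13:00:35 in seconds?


Hours: 13 × 3600 = 46800
Minutes: 0 × 60 = 0
Seconds: 35
Total = 46800 + 0 + 35 = 46835

46835 seconds


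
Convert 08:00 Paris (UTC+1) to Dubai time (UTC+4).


11:00

Time difference = UTC+4 - UTC+1 = +3 hours
New hour = (8 + 3) mod 24
= 11 mod 24 = 11
Minutes unchanged → 11:00


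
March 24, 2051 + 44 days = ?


May 7, 2051

Start: March 24, 2051
Add 44 days
March 24 → April 1: 31 - 24 + 1 = 8 days (44 - 8 = 36 left)
April 1 → May 1: 30 - 1 + 1 = 30 days (36 - 30 = 6 left)
May 1 + 6 = May 7, 2051


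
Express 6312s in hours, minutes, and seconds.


Hours: 6312 ÷ 3600 = 1 remainder 2712
Minutes: 2712 ÷ 60 = 45 remainder 12
Seconds: 12

1h 45m 12s


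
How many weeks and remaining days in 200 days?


Weeks: 200 ÷ 7 = 28 remainder 4

28 weeks 4 days


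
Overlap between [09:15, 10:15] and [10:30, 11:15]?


0 minutes

Meeting A: 555-615 (in minutes from midnight)
Meeting B: 630-675
Overlap start = max(555, 630) = 630
Overlap end = min(615, 675) = 615
Overlap = max(0, 615 - 630) = 0 min


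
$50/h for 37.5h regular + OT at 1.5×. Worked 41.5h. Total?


Regular: 37.5h × $50 = $1875.00
Overtime: 41.5 - 37.5 = 4.0h
OT pay: 4.0h × $50 × 1.5 = $300.00
Total = $1875.00 + $300.00 = $2175.00

$2175.00


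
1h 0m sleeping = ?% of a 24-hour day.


Time: 60 minutes
Day: 1440 minutes
Percentage = (60/1440) × 100 ≈ 4.2%

4.2%


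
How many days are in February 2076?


Month: February (month 2)
February: 28 or 29 (leap year)
2076 leap year? Yes

29 days


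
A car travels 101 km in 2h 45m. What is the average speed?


36.7 km/h

Distance: 101 km
Time: 2h 45m = 165 min = 165/60 = 11/4 hours
Speed = 101 ÷ (11/4) = 101 × 4 / 11 = 404/11 ≈ 36.7 km/h


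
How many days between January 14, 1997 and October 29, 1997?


288 days

From January 14, 1997 to October 29, 1997
Rest of January 1997: 31 - 14 = 17
Full months: February 1997 28, March 31, April 30, May 31, June 30, July 31, August 31, September 30
Days into October 1997: 29
Total = 17 + 28 + 31 + 30 + 31 + 30 + 31 + 31 + 30 + 29 = 288 days


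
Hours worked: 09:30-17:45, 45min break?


Total time = (17×60+45) - (9×60+30)
= 1065 - 570 = 495 min
Minus break: 495 - 45 = 450 min
= 7h 30m

7h 30m (450 minutes)


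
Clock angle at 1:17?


63.5°

Hour hand = 1×30 + 17×0.5 = 38.5°
Minute hand = 17×6 = 102°
Difference = |38.5 - 102| = 63.5°


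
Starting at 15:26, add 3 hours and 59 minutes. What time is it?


19:25

Start: 926 minutes from midnight
Add: 239 minutes
Total: 1165 minutes
Hours: 1165 ÷ 60 = 19 remainder 25


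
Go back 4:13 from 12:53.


Start: 773 minutes from midnight
Subtract: 253 minutes
Remaining: 773 - 253 = 520
Hours: 8, Minutes: 40

08:40


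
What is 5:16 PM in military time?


17:16

Input: 5:16 PM
PM: 5 + 12 = 17


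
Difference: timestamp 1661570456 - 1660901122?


669334 seconds (185.9 hours / 7.75 days)

Difference = 1661570456 - 1660901122 = 669334 seconds
In hours: 669334 / 3600 ≈ 185.9
In days: 669334 / 86400 ≈ 7.75


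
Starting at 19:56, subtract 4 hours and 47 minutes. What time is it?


Start: 1196 minutes from midnight
Subtract: 287 minutes
Remaining: 1196 - 287 = 909
Hours: 15, Minutes: 9

15:09


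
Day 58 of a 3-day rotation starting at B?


Shifts: A, B, C
Start: B (index 1)
Day 58: (1 + 58 - 1) mod 3
= 58 mod 3
= 1
Index 1 → shift B

Shift B


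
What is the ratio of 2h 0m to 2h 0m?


Duration 1: 120 minutes
Duration 2: 120 minutes
Ratio = 120:120
GCD = 120
Simplified = 1:1
As a decimal: 1/1 = 1.00

1:1 (1.00)


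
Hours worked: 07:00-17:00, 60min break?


9h 0m (540 minutes)

Total time = (17×60+0) - (7×60+0)
= 1020 - 420 = 600 min
Minus break: 600 - 60 = 540 min
= 9h 0m


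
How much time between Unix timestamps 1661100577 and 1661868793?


768216 seconds (213.4 hours / 8.89 days)

Difference = 1661868793 - 1661100577 = 768216 seconds
In hours: 768216 / 3600 ≈ 213.4
In days: 768216 / 86400 ≈ 8.89


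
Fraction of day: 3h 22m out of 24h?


0.1403 (14.03%)

Total minutes: 3×60 + 22 = 202
Day = 24×60 = 1440 minutes
Fraction = 202/1440 ≈ 0.1403
As a percentage: 202/1440 × 100 ≈ 14.03%


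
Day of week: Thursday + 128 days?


Start: Thursday (index 3)
(3 + 128) mod 7
= 131 mod 7
= 5
Index 5 → Saturday

Saturday


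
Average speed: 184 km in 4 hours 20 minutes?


42.5 km/h

Distance: 184 km
Time: 4h 20m = 260 min = 260/60 = 13/3 hours
Speed = 184 ÷ (13/3) = 184 × 3 / 13 = 552/13 ≈ 42.5 km/h


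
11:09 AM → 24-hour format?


Input: 11:09 AM
AM hour stays: 11

11:09


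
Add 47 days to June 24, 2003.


August 10, 2003

Start: June 24, 2003
Add 47 days
June 24 → July 1: 30 - 24 + 1 = 7 days (47 - 7 = 40 left)
July 1 → August 1: 31 - 1 + 1 = 31 days (40 - 31 = 9 left)
August 1 + 9 = August 10, 2003


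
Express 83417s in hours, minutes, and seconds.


Hours: 83417 ÷ 3600 = 23 remainder 617
Minutes: 617 ÷ 60 = 10 remainder 17
Seconds: 17

23h 10m 17s


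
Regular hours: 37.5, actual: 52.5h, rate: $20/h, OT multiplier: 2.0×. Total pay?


$1350.00

Regular: 37.5h × $20 = $750.00
Overtime: 52.5 - 37.5 = 15.0h
OT pay: 15.0h × $20 × 2.0 = $600.00
Total = $750.00 + $600.00 = $1350.00


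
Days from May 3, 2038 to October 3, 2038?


153 days

From May 3, 2038 to October 3, 2038
Rest of May 2038: 31 - 3 = 28
Full months: June 30, July 31, August 31, September 30
Days into October 2038: 3
Total = 28 + 30 + 31 + 31 + 30 + 3 = 153 days


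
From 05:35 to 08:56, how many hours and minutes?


3h 21m

End time in minutes: 8×60 + 56 = 536
Start time in minutes: 5×60 + 35 = 335
Difference = 536 - 335 = 201 minutes
= 3 hours 21 minutes


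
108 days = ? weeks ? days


Weeks: 108 ÷ 7 = 15 remainder 3

15 weeks 3 days


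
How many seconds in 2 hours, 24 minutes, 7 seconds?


8647 seconds

Hours: 2 × 3600 = 7200
Minutes: 24 × 60 = 1440
Seconds: 7
Total = 7200 + 1440 + 7 = 8647


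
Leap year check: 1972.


Rules: divisible by 4 AND (not by 100 OR by 400)
1972 ÷ 4 = 493 exactly → divisible by 4
1972 ÷ 100 = 19 remainder 72 → not divisible by 100
Divisible by 4 but not by 100 → leap year

Yes


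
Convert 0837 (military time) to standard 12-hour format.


8:37 AM

Hour: 8
8 < 12 → AM


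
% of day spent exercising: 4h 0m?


16.7%

Time: 240 minutes
Day: 1440 minutes
Percentage = (240/1440) × 100 ≈ 16.7%


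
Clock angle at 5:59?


Hour hand = 5×30 + 59×0.5 = 179.5°
Minute hand = 59×6 = 354°
Difference = |179.5 - 354| = 174.5°

174.5°


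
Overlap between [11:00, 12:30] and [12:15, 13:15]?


15 minutes

Meeting A: 660-750 (in minutes from midnight)
Meeting B: 735-795
Overlap start = max(660, 735) = 735
Overlap end = min(750, 795) = 750
Overlap = max(0, 750 - 735) = 15 min


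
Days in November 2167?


Month: November (month 11)
November has 30 days

30 days


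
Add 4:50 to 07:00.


Start: 420 minutes from midnight
Add: 290 minutes
Total: 710 minutes
Hours: 710 ÷ 60 = 11 remainder 50

11:50


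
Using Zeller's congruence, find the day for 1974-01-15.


Zeller's congruence:
q=15, m=13, k=73, j=19
h = (15 + ⌊13×14/5⌋ + 73 + ⌊73/4⌋ + ⌊19/4⌋ - 2×19) mod 7
= (15 + 36 + 73 + 18 + 4 - 38) mod 7
= 108 mod 7 = 3
h=3 → Tuesday

Tuesday


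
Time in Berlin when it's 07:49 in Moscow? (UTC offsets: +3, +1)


05:49

Time difference = UTC+1 - UTC+3 = -2 hours
New hour = (7 -2) mod 24
= 5 mod 24 = 5
Minutes unchanged → 05:49


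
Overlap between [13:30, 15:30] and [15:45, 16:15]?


Meeting A: 810-930 (in minutes from midnight)
Meeting B: 945-975
Overlap start = max(810, 945) = 945
Overlap end = min(930, 975) = 930
Overlap = max(0, 930 - 945) = 0 min

0 minutes


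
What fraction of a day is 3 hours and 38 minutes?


Total minutes: 3×60 + 38 = 218
Day = 24×60 = 1440 minutes
Fraction = 218/1440 ≈ 0.1514
As a percentage: 218/1440 × 100 ≈ 15.14%

0.1514 (15.14%)


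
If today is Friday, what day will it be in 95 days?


Tuesday

Start: Friday (index 4)
(4 + 95) mod 7
= 99 mod 7
= 1
Index 1 → Tuesday


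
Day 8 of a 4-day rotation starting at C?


Shifts: A, B, C, D
Start: C (index 2)
Day 8: (2 + 8 - 1) mod 4
= 9 mod 4
= 1
Index 1 → shift B

Shift B


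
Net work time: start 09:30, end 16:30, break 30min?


Total time = (16×60+30) - (9×60+30)
= 990 - 570 = 420 min
Minus break: 420 - 30 = 390 min
= 6h 30m

6h 30m (390 minutes)


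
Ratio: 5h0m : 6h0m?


Duration 1: 300 minutes
Duration 2: 360 minutes
Ratio = 300:360
GCD = 60
Simplified = 5:6
As a decimal: 5/6 ≈ 0.83

5:6 (0.83)


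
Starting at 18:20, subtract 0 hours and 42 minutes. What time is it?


Start: 1100 minutes from midnight
Subtract: 42 minutes
Remaining: 1100 - 42 = 1058
Hours: 17, Minutes: 38

17:38


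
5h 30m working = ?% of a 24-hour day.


Time: 330 minutes
Day: 1440 minutes
Percentage = (330/1440) × 100 ≈ 22.9%

22.9%


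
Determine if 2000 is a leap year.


Rules: divisible by 4 AND (not by 100 OR by 400)
2000 ÷ 4 = 500 exactly → divisible by 4
2000 ÷ 100 = 20 exactly → divisible by 100
2000 ÷ 400 = 5 exactly → divisible by 400
Divisible by 400 → leap year

Yes


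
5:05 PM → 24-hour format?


17:05

Input: 5:05 PM
PM: 5 + 12 = 17


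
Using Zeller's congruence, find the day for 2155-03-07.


Zeller's congruence:
q=7, m=3, k=55, j=21
h = (7 + ⌊13×4/5⌋ + 55 + ⌊55/4⌋ + ⌊21/4⌋ - 2×21) mod 7
= (7 + 10 + 55 + 13 + 5 - 42) mod 7
= 48 mod 7 = 6
h=6 → Friday

Friday


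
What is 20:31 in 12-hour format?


Hour: 20
20 - 12 = 8 → PM

8:31 PM


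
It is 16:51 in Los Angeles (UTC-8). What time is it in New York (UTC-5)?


19:51

Time difference = UTC-5 - UTC-8 = +3 hours
New hour = (16 + 3) mod 24
= 19 mod 24 = 19
Minutes unchanged → 19:51


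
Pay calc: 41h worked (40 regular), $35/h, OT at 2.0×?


Regular: 40h × $35 = $1400.00
Overtime: 41 - 40 = 1h
OT pay: 1h × $35 × 2.0 = $70.00
Total = $1400.00 + $70.00 = $1470.00

$1470.00


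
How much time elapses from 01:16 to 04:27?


End time in minutes: 4×60 + 27 = 267
Start time in minutes: 1×60 + 16 = 76
Difference = 267 - 76 = 191 minutes
= 3 hours 11 minutes

3h 11m


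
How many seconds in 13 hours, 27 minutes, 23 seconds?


48443 seconds

Hours: 13 × 3600 = 46800
Minutes: 27 × 60 = 1620
Seconds: 23
Total = 46800 + 1620 + 23 = 48443


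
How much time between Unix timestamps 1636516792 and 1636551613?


34821 seconds (9.7 hours / 0.40 days)

Difference = 1636551613 - 1636516792 = 34821 seconds
In hours: 34821 / 3600 ≈ 9.7
In days: 34821 / 86400 ≈ 0.40


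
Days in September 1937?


Month: September (month 9)
September has 30 days

30 days


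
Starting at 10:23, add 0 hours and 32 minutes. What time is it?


10:55

Start: 623 minutes from midnight
Add: 32 minutes
Total: 655 minutes
Hours: 655 ÷ 60 = 10 remainder 55


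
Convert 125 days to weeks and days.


17 weeks 6 days

Weeks: 125 ÷ 7 = 17 remainder 6


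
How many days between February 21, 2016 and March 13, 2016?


21 days

From February 21, 2016 to March 13, 2016
Rest of February 2016: 29 - 21 = 8
Days into March 2016: 13
Total = 8 + 13 = 21 days


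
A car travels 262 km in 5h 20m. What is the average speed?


49.1 km/h

Distance: 262 km
Time: 5h 20m = 320 min = 320/60 = 16/3 hours
Speed = 262 ÷ (16/3) = 262 × 3 / 16 = 786/16 ≈ 49.1 km/h


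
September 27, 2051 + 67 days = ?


Start: September 27, 2051
Add 67 days
September 27 → October 1: 30 - 27 + 1 = 4 days (67 - 4 = 63 left)
October 1 → November 1: 31 - 1 + 1 = 31 days (63 - 31 = 32 left)
November 1 → December 1: 30 - 1 + 1 = 30 days (32 - 30 = 2 left)
December 1 + 2 = December 3, 2051

December 3, 2051


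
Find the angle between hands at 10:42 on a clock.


69.0°

Hour hand = 10×30 + 42×0.5 = 321.0°
Minute hand = 42×6 = 252°
Difference = |321.0 - 252| = 69.0°


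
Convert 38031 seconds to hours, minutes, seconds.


Hours: 38031 ÷ 3600 = 10 remainder 2031
Minutes: 2031 ÷ 60 = 33 remainder 51
Seconds: 51

10h 33m 51s


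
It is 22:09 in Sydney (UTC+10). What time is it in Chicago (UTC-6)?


Time difference = UTC-6 - UTC+10 = -16 hours
New hour = (22 -16) mod 24
= 6 mod 24 = 6
Minutes unchanged → 06:09

06:09


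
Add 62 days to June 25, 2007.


August 26, 2007

Start: June 25, 2007
Add 62 days
June 25 → July 1: 30 - 25 + 1 = 6 days (62 - 6 = 56 left)
July 1 → August 1: 31 - 1 + 1 = 31 days (56 - 31 = 25 left)
August 1 + 25 = August 26, 2007


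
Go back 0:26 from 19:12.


18:46

Start: 1152 minutes from midnight
Subtract: 26 minutes
Remaining: 1152 - 26 = 1126
Hours: 18, Minutes: 46


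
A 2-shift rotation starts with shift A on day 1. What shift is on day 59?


Shifts: A, B
Start: A (index 0)
Day 59: (0 + 59 - 1) mod 2
= 58 mod 2
= 0
Index 0 → shift A

Shift A


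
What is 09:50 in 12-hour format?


9:50 AM

Hour: 9
9 < 12 → AM


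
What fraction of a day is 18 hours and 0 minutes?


0.7500 (75.00%)

Total minutes: 18×60 + 0 = 1080
Day = 24×60 = 1440 minutes
Fraction = 1080/1440 = 0.7500
As a percentage: 1080/1440 × 100 = 75.00%


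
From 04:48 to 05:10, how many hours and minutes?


0h 22m

End time in minutes: 5×60 + 10 = 310
Start time in minutes: 4×60 + 48 = 288
Difference = 310 - 288 = 22 minutes
= 0 hours 22 minutes


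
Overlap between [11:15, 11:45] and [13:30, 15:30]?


Meeting A: 675-705 (in minutes from midnight)
Meeting B: 810-930
Overlap start = max(675, 810) = 810
Overlap end = min(705, 930) = 705
Overlap = max(0, 705 - 810) = 0 min

0 minutes


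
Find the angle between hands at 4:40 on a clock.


100.0°

Hour hand = 4×30 + 40×0.5 = 140.0°
Minute hand = 40×6 = 240°
Difference = |140.0 - 240| = 100.0°


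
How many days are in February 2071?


28 days

Month: February (month 2)
February: 28 or 29 (leap year)
2071 leap year? No


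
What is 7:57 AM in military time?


07:57

Input: 7:57 AM
AM hour stays: 7


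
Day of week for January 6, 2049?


Wednesday

Zeller's congruence:
q=6, m=13, k=48, j=20
h = (6 + ⌊13×14/5⌋ + 48 + ⌊48/4⌋ + ⌊20/4⌋ - 2×20) mod 7
= (6 + 36 + 48 + 12 + 5 - 40) mod 7
= 67 mod 7 = 4
h=4 → Wednesday


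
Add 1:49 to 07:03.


Start: 423 minutes from midnight
Add: 109 minutes
Total: 532 minutes
Hours: 532 ÷ 60 = 8 remainder 52

08:52


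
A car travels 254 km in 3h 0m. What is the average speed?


84.7 km/h

Distance: 254 km
Time: 3 hours
Speed = 254 / 3 ≈ 84.7 km/h


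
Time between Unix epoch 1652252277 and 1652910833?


Difference = 1652910833 - 1652252277 = 658556 seconds
In hours: 658556 / 3600 ≈ 182.9
In days: 658556 / 86400 ≈ 7.62

658556 seconds (182.9 hours / 7.62 days)


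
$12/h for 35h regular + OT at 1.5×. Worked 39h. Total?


$492.00

Regular: 35h × $12 = $420.00
Overtime: 39 - 35 = 4h
OT pay: 4h × $12 × 1.5 = $72.00
Total = $420.00 + $72.00 = $492.00


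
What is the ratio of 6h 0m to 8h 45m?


24:35 (0.69)

Duration 1: 360 minutes
Duration 2: 525 minutes
Ratio = 360:525
GCD = 15
Simplified = 24:35
As a decimal: 24/35 ≈ 0.69


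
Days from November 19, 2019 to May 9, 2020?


From November 19, 2019 to May 9, 2020
Rest of November 2019: 30 - 19 = 11
Full months: December 31, January 31, February 2020 29, March 31, April 30
Days into May 2020: 9
Total = 11 + 31 + 31 + 29 + 31 + 30 + 9 = 172 days

172 days


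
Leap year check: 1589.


Rules: divisible by 4 AND (not by 100 OR by 400)
1589 ÷ 4 = 397 remainder 1 → not divisible by 4
Not divisible by 4 → not a leap year

No


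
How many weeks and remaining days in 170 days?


Weeks: 170 ÷ 7 = 24 remainder 2

24 weeks 2 days


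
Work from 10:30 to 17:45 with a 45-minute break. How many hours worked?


6h 30m (390 minutes)

Total time = (17×60+45) - (10×60+30)
= 1065 - 630 = 435 min
Minus break: 435 - 45 = 390 min
= 6h 30m


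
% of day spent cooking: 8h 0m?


Time: 480 minutes
Day: 1440 minutes
Percentage = (480/1440) × 100 ≈ 33.3%

33.3%


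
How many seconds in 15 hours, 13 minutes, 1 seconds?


Hours: 15 × 3600 = 54000
Minutes: 13 × 60 = 780
Seconds: 1
Total = 54000 + 780 + 1 = 54781

54781 seconds


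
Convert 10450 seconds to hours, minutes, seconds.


2h 54m 10s

Hours: 10450 ÷ 3600 = 2 remainder 3250
Minutes: 3250 ÷ 60 = 54 remainder 10
Seconds: 10


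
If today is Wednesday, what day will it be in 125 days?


Start: Wednesday (index 2)
(2 + 125) mod 7
= 127 mod 7
= 1
Index 1 → Tuesday

Tuesday


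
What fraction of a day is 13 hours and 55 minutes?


Total minutes: 13×60 + 55 = 835
Day = 24×60 = 1440 minutes
Fraction = 835/1440 ≈ 0.5799
As a percentage: 835/1440 × 100 ≈ 57.99%

0.5799 (57.99%)


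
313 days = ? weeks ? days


Weeks: 313 ÷ 7 = 44 remainder 5

44 weeks 5 days


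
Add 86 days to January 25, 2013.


April 21, 2013

Start: January 25, 2013
Add 86 days
January 25 → February 1: 31 - 25 + 1 = 7 days (86 - 7 = 79 left)
February 1 → March 1: 28 - 1 + 1 = 28 days (79 - 28 = 51 left)
March 1 → April 1: 31 - 1 + 1 = 31 days (51 - 31 = 20 left)
April 1 + 20 = April 21, 2013


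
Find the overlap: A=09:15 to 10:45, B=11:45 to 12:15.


Meeting A: 555-645 (in minutes from midnight)
Meeting B: 705-735
Overlap start = max(555, 705) = 705
Overlap end = min(645, 735) = 645
Overlap = max(0, 645 - 705) = 0 min

0 minutes


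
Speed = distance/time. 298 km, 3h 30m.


Distance: 298 km
Time: 3h 30m = 210 min = 210/60 = 7/2 hours
Speed = 298 ÷ (7/2) = 298 × 2 / 7 = 596/7 ≈ 85.1 km/h

85.1 km/h


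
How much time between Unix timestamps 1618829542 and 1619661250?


Difference = 1619661250 - 1618829542 = 831708 seconds
In hours: 831708 / 3600 ≈ 231.0
In days: 831708 / 86400 ≈ 9.63

831708 seconds (231.0 hours / 9.63 days)


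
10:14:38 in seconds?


Hours: 10 × 3600 = 36000
Minutes: 14 × 60 = 840
Seconds: 38
Total = 36000 + 840 + 38 = 36878

36878 seconds


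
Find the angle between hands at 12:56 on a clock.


Hour hand (12 ≡ 0 on the dial): 0×30 + 56×0.5 = 28.0°
Minute hand = 56×6 = 336°
Difference = |28.0 - 336| = 308.0°
Since > 180°: 360 - 308.0 = 52.0°

52.0°


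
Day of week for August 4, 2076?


Zeller's congruence:
q=4, m=8, k=76, j=20
h = (4 + ⌊13×9/5⌋ + 76 + ⌊76/4⌋ + ⌊20/4⌋ - 2×20) mod 7
= (4 + 23 + 76 + 19 + 5 - 40) mod 7
= 87 mod 7 = 3
h=3 → Tuesday

Tuesday


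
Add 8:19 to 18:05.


Start: 1085 minutes from midnight
Add: 499 minutes
Total: 1584 minutes
Hours: 1584 ÷ 60 = 26 remainder 24
26 ≥ 24 → 26 - 24 = 2 (next day)

02:24 (next day)


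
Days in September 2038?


Month: September (month 9)
September has 30 days

30 days


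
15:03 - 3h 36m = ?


11:27

Start: 903 minutes from midnight
Subtract: 216 minutes
Remaining: 903 - 216 = 687
Hours: 11, Minutes: 27


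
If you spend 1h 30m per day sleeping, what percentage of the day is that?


6.3%

Time: 90 minutes
Day: 1440 minutes
Percentage = (90/1440) × 100 ≈ 6.3%


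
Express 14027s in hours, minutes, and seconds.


3h 53m 47s

Hours: 14027 ÷ 3600 = 3 remainder 3227
Minutes: 3227 ÷ 60 = 53 remainder 47
Seconds: 47


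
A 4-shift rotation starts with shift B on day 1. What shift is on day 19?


Shift D

Shifts: A, B, C, D
Start: B (index 1)
Day 19: (1 + 19 - 1) mod 4
= 19 mod 4
= 3
Index 3 → shift D


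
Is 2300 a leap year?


No

Rules: divisible by 4 AND (not by 100 OR by 400)
2300 ÷ 4 = 575 exactly → divisible by 4
2300 ÷ 100 = 23 exactly → divisible by 100
2300 ÷ 400 = 5 remainder 300 → not divisible by 400
Divisible by 100 but not by 400 → not a leap year


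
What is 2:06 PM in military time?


Input: 2:06 PM
PM: 2 + 12 = 14

14:06


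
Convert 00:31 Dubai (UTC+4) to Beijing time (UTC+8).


04:31

Time difference = UTC+8 - UTC+4 = +4 hours
New hour = (0 + 4) mod 24
= 4 mod 24 = 4
Minutes unchanged → 04:31


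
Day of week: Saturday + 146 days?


Start: Saturday (index 5)
(5 + 146) mod 7
= 151 mod 7
= 4
Index 4 → Friday

Friday


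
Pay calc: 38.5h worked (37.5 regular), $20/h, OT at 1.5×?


$780.00

Regular: 37.5h × $20 = $750.00
Overtime: 38.5 - 37.5 = 1.0h
OT pay: 1.0h × $20 × 1.5 = $30.00
Total = $750.00 + $30.00 = $780.00


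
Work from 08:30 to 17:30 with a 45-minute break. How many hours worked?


Total time = (17×60+30) - (8×60+30)
= 1050 - 510 = 540 min
Minus break: 540 - 45 = 495 min
= 8h 15m

8h 15m (495 minutes)


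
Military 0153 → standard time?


Hour: 1
1 < 12 → AM

1:53 AM


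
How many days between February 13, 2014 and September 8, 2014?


From February 13, 2014 to September 8, 2014
Rest of February 2014: 28 - 13 = 15
Full months: March 31, April 30, May 31, June 30, July 31, August 31
Days into September 2014: 8
Total = 15 + 31 + 30 + 31 + 30 + 31 + 31 + 8 = 207 days

207 days


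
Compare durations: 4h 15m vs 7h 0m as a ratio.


17:28 (0.61)

Duration 1: 255 minutes
Duration 2: 420 minutes
Ratio = 255:420
GCD = 15
Simplified = 17:28
As a decimal: 17/28 ≈ 0.61


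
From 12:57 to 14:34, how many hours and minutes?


End time in minutes: 14×60 + 34 = 874
Start time in minutes: 12×60 + 57 = 777
Difference = 874 - 777 = 97 minutes
= 1 hours 37 minutes

1h 37m


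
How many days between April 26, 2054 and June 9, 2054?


From April 26, 2054 to June 9, 2054
Rest of April 2054: 30 - 26 = 4
Full months: May 31
Days into June 2054: 9
Total = 4 + 31 + 9 = 44 days

44 days


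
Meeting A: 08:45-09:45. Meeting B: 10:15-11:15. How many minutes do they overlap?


Meeting A: 525-585 (in minutes from midnight)
Meeting B: 615-675
Overlap start = max(525, 615) = 615
Overlap end = min(585, 675) = 585
Overlap = max(0, 585 - 615) = 0 min

0 minutes


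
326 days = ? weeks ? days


46 weeks 4 days

Weeks: 326 ÷ 7 = 46 remainder 4


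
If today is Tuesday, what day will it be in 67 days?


Saturday

Start: Tuesday (index 1)
(1 + 67) mod 7
= 68 mod 7
= 5
Index 5 → Saturday


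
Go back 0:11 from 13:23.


Start: 803 minutes from midnight
Subtract: 11 minutes
Remaining: 803 - 11 = 792
Hours: 13, Minutes: 12

13:12


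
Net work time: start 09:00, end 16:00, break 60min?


6h 0m (360 minutes)

Total time = (16×60+0) - (9×60+0)
= 960 - 540 = 420 min
Minus break: 420 - 60 = 360 min
= 6h 0m


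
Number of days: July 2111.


31 days

Month: July (month 7)
July has 31 days


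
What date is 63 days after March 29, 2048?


Start: March 29, 2048
Add 63 days
March 29 → April 1: 31 - 29 + 1 = 3 days (63 - 3 = 60 left)
April 1 → May 1: 30 - 1 + 1 = 30 days (60 - 30 = 30 left)
May 1 + 30 = May 31, 2048

May 31, 2048


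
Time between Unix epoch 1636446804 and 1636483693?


36889 seconds (10.2 hours / 0.43 days)

Difference = 1636483693 - 1636446804 = 36889 seconds
In hours: 36889 / 3600 ≈ 10.2
In days: 36889 / 86400 ≈ 0.43


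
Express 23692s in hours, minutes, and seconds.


Hours: 23692 ÷ 3600 = 6 remainder 2092
Minutes: 2092 ÷ 60 = 34 remainder 52
Seconds: 52

6h 34m 52s


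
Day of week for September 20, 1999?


Monday

Zeller's congruence:
q=20, m=9, k=99, j=19
h = (20 + ⌊13×10/5⌋ + 99 + ⌊99/4⌋ + ⌊19/4⌋ - 2×19) mod 7
= (20 + 26 + 99 + 24 + 4 - 38) mod 7
= 135 mod 7 = 2
h=2 → Monday


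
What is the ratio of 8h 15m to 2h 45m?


Duration 1: 495 minutes
Duration 2: 165 minutes
Ratio = 495:165
GCD = 165
Simplified = 3:1
As a decimal: 3/1 = 3.00

3:1 (3.00)


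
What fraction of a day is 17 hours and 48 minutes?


Total minutes: 17×60 + 48 = 1068
Day = 24×60 = 1440 minutes
Fraction = 1068/1440 ≈ 0.7417
As a percentage: 1068/1440 × 100 ≈ 74.17%

0.7417 (74.17%)


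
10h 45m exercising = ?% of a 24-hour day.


Time: 645 minutes
Day: 1440 minutes
Percentage = (645/1440) × 100 ≈ 44.8%

44.8%


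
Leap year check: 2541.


Rules: divisible by 4 AND (not by 100 OR by 400)
2541 ÷ 4 = 635 remainder 1 → not divisible by 4
Not divisible by 4 → not a leap year

No


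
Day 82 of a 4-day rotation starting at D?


Shift A

Shifts: A, B, C, D
Start: D (index 3)
Day 82: (3 + 82 - 1) mod 4
= 84 mod 4
= 0
Index 0 → shift A


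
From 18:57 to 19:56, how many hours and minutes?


0h 59m

End time in minutes: 19×60 + 56 = 1196
Start time in minutes: 18×60 + 57 = 1137
Difference = 1196 - 1137 = 59 minutes
= 0 hours 59 minutes


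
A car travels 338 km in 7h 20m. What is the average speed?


46.1 km/h

Distance: 338 km
Time: 7h 20m = 440 min = 440/60 = 22/3 hours
Speed = 338 ÷ (22/3) = 338 × 3 / 22 = 1014/22 ≈ 46.1 km/h


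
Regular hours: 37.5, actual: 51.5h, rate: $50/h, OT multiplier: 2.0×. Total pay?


$3275.00

Regular: 37.5h × $50 = $1875.00
Overtime: 51.5 - 37.5 = 14.0h
OT pay: 14.0h × $50 × 2.0 = $1400.00
Total = $1875.00 + $1400.00 = $3275.00


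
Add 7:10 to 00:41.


07:51

Start: 41 minutes from midnight
Add: 430 minutes
Total: 471 minutes
Hours: 471 ÷ 60 = 7 remainder 51


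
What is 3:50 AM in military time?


03:50

Input: 3:50 AM
AM hour stays: 3


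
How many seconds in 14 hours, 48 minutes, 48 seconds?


Hours: 14 × 3600 = 50400
Minutes: 48 × 60 = 2880
Seconds: 48
Total = 50400 + 2880 + 48 = 53328

53328 seconds


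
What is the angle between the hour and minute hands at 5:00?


Hour hand = 5×30 + 0×0.5 = 150.0°
Minute hand = 0×6 = 0°
Difference = |150.0 - 0| = 150.0°

150.0°


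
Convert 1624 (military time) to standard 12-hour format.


4:24 PM

Hour: 16
16 - 12 = 4 → PM


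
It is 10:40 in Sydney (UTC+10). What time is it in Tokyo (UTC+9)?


09:40

Time difference = UTC+9 - UTC+10 = -1 hours
New hour = (10 -1) mod 24
= 9 mod 24 = 9
Minutes unchanged → 09:40


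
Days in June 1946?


30 days

Month: June (month 6)
June has 30 days


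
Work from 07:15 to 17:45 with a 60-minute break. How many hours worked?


9h 30m (570 minutes)

Total time = (17×60+45) - (7×60+15)
= 1065 - 435 = 630 min
Minus break: 630 - 60 = 570 min
= 9h 30m


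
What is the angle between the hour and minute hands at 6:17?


86.5°

Hour hand = 6×30 + 17×0.5 = 188.5°
Minute hand = 17×6 = 102°
Difference = |188.5 - 102| = 86.5°


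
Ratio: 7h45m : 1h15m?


31:5 (6.20)

Duration 1: 465 minutes
Duration 2: 75 minutes
Ratio = 465:75
GCD = 15
Simplified = 31:5
As a decimal: 31/5 = 6.20


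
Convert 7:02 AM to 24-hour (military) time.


07:02

Input: 7:02 AM
AM hour stays: 7


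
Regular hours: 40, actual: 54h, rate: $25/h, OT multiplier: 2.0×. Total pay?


$1700.00

Regular: 40h × $25 = $1000.00
Overtime: 54 - 40 = 14h
OT pay: 14h × $25 × 2.0 = $700.00
Total = $1000.00 + $700.00 = $1700.00


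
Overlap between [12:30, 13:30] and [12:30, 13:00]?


30 minutes

Meeting A: 750-810 (in minutes from midnight)
Meeting B: 750-780
Overlap start = max(750, 750) = 750
Overlap end = min(810, 780) = 780
Overlap = max(0, 780 - 750) = 30 min


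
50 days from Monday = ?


Tuesday

Start: Monday (index 0)
(0 + 50) mod 7
= 50 mod 7
= 1
Index 1 → Tuesday


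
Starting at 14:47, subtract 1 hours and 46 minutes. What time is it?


Start: 887 minutes from midnight
Subtract: 106 minutes
Remaining: 887 - 106 = 781
Hours: 13, Minutes: 1

13:01


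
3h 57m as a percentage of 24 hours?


Total minutes: 3×60 + 57 = 237
Day = 24×60 = 1440 minutes
Fraction = 237/1440 ≈ 0.1646
As a percentage: 237/1440 × 100 ≈ 16.46%

0.1646 (16.46%)


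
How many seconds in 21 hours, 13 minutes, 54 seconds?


76434 seconds

Hours: 21 × 3600 = 75600
Minutes: 13 × 60 = 780
Seconds: 54
Total = 75600 + 780 + 54 = 76434


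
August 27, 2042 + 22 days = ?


Start: August 27, 2042
Add 22 days
August 27 → September 1: 31 - 27 + 1 = 5 days (22 - 5 = 17 left)
September 1 + 17 = September 18, 2042

September 18, 2042


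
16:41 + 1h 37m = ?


Start: 1001 minutes from midnight
Add: 97 minutes
Total: 1098 minutes
Hours: 1098 ÷ 60 = 18 remainder 18

18:18


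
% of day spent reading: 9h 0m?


Time: 540 minutes
Day: 1440 minutes
Percentage = (540/1440) × 100 = 37.5%

37.5%


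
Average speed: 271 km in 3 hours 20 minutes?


81.3 km/h

Distance: 271 km
Time: 3h 20m = 200 min = 200/60 = 10/3 hours
Speed = 271 ÷ (10/3) = 271 × 3 / 10 = 813/10 = 81.3 km/h


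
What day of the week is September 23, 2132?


Tuesday

Zeller's congruence:
q=23, m=9, k=32, j=21
h = (23 + ⌊13×10/5⌋ + 32 + ⌊32/4⌋ + ⌊21/4⌋ - 2×21) mod 7
= (23 + 26 + 32 + 8 + 5 - 42) mod 7
= 52 mod 7 = 3
h=3 → Tuesday


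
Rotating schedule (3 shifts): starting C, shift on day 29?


Shift A

Shifts: A, B, C
Start: C (index 2)
Day 29: (2 + 29 - 1) mod 3
= 30 mod 3
= 0
Index 0 → shift A


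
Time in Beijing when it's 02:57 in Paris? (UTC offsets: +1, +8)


Time difference = UTC+8 - UTC+1 = +7 hours
New hour = (2 + 7) mod 24
= 9 mod 24 = 9
Minutes unchanged → 09:57

09:57


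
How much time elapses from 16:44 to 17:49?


1h 5m

End time in minutes: 17×60 + 49 = 1069
Start time in minutes: 16×60 + 44 = 1004
Difference = 1069 - 1004 = 65 minutes
= 1 hours 5 minutes


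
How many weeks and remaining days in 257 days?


36 weeks 5 days

Weeks: 257 ÷ 7 = 36 remainder 5


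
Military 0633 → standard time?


6:33 AM

Hour: 6
6 < 12 → AM


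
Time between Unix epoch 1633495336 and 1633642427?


Difference = 1633642427 - 1633495336 = 147091 seconds
In hours: 147091 / 3600 ≈ 40.9
In days: 147091 / 86400 ≈ 1.70

147091 seconds (40.9 hours / 1.70 days)


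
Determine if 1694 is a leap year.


Rules: divisible by 4 AND (not by 100 OR by 400)
1694 ÷ 4 = 423 remainder 2 → not divisible by 4
Not divisible by 4 → not a leap year

No


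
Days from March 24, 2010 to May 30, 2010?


67 days

From March 24, 2010 to May 30, 2010
Rest of March 2010: 31 - 24 = 7
Full months: April 30
Days into May 2010: 30
Total = 7 + 30 + 30 = 67 days


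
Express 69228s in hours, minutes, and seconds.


Hours: 69228 ÷ 3600 = 19 remainder 828
Minutes: 828 ÷ 60 = 13 remainder 48
Seconds: 48

19h 13m 48s


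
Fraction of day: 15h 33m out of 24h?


Total minutes: 15×60 + 33 = 933
Day = 24×60 = 1440 minutes
Fraction = 933/1440 ≈ 0.6479
As a percentage: 933/1440 × 100 ≈ 64.79%

0.6479 (64.79%)


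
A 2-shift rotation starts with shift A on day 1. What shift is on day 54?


Shift B

Shifts: A, B
Start: A (index 0)
Day 54: (0 + 54 - 1) mod 2
= 53 mod 2
= 1
Index 1 → shift B
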